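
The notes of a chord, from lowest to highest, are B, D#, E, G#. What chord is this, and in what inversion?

Reducing to letter names: B, D#, E, G#. These stack in thirds as E–G#–B–D# — an E major seventh chord.
B is the fifth of E major seventh; fifth in the bass means second inversion (figured bass 4/3).

E major seventh, second inversion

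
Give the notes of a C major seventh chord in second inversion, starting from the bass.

G, B, C, E

C major seventh is C–E–G–B. Second inversion puts the fifth (G) in the bass, with the remaining tones above: G, B, C, E.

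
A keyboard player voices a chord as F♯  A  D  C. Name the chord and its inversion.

The pitch classes F#, A, D, C arrange in thirds as D–F#–A–C: a D dominant seventh chord.
The lowest note is F#, the third of the chord, so this is first inversion (figured bass 6/5).

D dominant seventh, first inversion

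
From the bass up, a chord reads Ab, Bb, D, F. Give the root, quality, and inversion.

Reducing to letter names: Ab, Bb, D, F. These stack in thirds as Bb–D–F–Ab — a Bb dominant seventh chord.
With the seventh (Ab) in the bass, the chord is in third inversion (figured bass 4/2).

Bb dominant seventh, third inversion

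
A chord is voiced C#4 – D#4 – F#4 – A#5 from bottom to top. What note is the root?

C#, D#, F#, A# are the tones of a D# minor seventh chord (D#–F#–A#–C#), making D# the root.

D#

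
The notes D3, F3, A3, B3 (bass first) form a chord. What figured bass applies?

6/5

The notes D, F, A, B stack in thirds as B–D–F–A — a B half-diminished seventh chord. The bass D is the third, so this is first inversion: figured 6/5.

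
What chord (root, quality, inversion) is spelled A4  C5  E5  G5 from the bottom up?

The distinct note names are A, C, E, G. Stacked in thirds they read A–C–E–G, which is a minor seventh chord on A.
With the root (A) in the bass, the chord is in root position (figured bass 7).

A minor seventh, root position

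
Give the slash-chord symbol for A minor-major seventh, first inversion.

First inversion of A minor-major seventh has the third (C) in the bass. As a slash chord: Am(maj7)/C.

Am(maj7)/C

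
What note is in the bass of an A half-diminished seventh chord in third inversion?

G

A half-diminished seventh is A–C–Eb–G. Third inversion places the seventh in the bass: G.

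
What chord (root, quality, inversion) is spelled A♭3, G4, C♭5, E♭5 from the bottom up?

Ab minor-major seventh, root position

The pitch classes Ab, G, Cb, Eb arrange in thirds as Ab–Cb–Eb–G: an Ab minor-major seventh chord.
The lowest note is Ab, the root of the chord, so this is root position (figured bass 7).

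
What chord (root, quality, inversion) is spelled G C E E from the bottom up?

C major, second inversion

Reducing to letter names: G, C, E. These stack in thirds as C–E–G — a C major triad.
G is the fifth of C major; fifth in the bass means second inversion (figured bass 6/4).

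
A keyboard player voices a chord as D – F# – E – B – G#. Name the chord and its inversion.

The distinct note names are D, F#, E, B, G#. Stacked in thirds they read E–G#–B–D–F#, which is a dominant ninth chord on E.
D is the seventh of E dominant ninth; seventh in the bass means third inversion.

E dominant ninth, third inversion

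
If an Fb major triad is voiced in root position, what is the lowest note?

The root of Fb major (Fb–Ab–Cb) is Fb; that is the bass in root position.

Fb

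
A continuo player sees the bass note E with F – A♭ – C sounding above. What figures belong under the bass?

4/2

The notes E, F, Ab, C stack in thirds as F–Ab–C–E — an F minor-major seventh chord. The bass E is the seventh, so this is third inversion: figured 4/2.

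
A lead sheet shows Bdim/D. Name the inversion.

first inversion

Bdim/D means B diminished with D in the bass. D is the third of B diminished (B–D–F), so this is first inversion.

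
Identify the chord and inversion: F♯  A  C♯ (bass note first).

F# minor, root position

The pitch classes F#, A, C# arrange in thirds as F#–A–C#: an F# minor triad.
The lowest note is F#, the root of the chord, so this is root position (figured bass 5/3).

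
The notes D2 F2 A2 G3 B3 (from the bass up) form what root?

Reordering D, F, A, G, B into stacked thirds gives G–B–D–F–A; the bottom of that stack, G, is the root.

G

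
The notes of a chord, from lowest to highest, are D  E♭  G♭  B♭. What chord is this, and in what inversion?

Reducing to letter names: D, Eb, Gb, Bb. These stack in thirds as Eb–Gb–Bb–D — an Eb minor-major seventh chord.
The lowest note is D, the seventh of the chord, so this is third inversion (figured bass 4/2).

Eb minor-major seventh, third inversion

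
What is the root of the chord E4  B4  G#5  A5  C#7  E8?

Reordering E, B, G#, A, C# into stacked thirds gives A–C#–E–G#–B; the bottom of that stack, A, is the root.

A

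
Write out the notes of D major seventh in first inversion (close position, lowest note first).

F#, A, C#, D

D major seventh is D–F#–A–C#. First inversion puts the third (F#) in the bass, with the remaining tones above: F#, A, C#, D.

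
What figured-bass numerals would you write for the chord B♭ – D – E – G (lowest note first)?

The notes Bb, D, E, G stack in thirds as E–G–Bb–D — an E half-diminished seventh chord. The bass Bb is the fifth, so this is second inversion: figured 4/3.

4/3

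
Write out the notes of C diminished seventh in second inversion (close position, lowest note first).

The chord tones are C–Eb–Gb–Bbb. With the fifth (Gb) lowest for second inversion: Gb, Bbb, C, Eb.

Gb, Bbb, C, Eb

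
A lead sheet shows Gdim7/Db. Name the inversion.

Gdim7/Db means G diminished seventh with Db in the bass. Db is the fifth of G diminished seventh (G–Bb–Db–Fb), so this is second inversion.

second inversion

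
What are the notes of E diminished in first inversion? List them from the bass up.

G, Bb, E

Spelling E diminished: E–G–Bb. In first inversion the third is bass, giving G, Bb, E from the bottom.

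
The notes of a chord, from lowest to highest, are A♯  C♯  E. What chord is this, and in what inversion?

Reducing to letter names: A#, C#, E. These stack in thirds as A#–C#–E — an A# diminished triad.
The lowest note is A#, the root of the chord, so this is root position (figured bass 5/3).

A# diminished, root position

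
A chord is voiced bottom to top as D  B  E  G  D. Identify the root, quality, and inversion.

E minor seventh, third inversion

The pitch classes D, B, E, G arrange in thirds as E–G–B–D: an E minor seventh chord.
With the seventh (D) in the bass, the chord is in third inversion (figured bass 4/2).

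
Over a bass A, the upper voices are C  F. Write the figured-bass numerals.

6

The notes A, C, F stack in thirds as F–A–C — an F major triad. The bass A is the third, so this is first inversion: figured 6.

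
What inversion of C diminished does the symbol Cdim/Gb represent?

second inversion

Cdim/Gb means C diminished with Gb in the bass. Gb is the fifth of C diminished (C–Eb–Gb), so this is second inversion.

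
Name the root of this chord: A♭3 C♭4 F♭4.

Reordering Ab, Cb, Fb into stacked thirds gives Fb–Ab–Cb; the bottom of that stack, Fb, is the root.

Fb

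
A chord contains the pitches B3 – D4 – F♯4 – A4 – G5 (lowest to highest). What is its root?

Reordering B, D, F#, A, G into stacked thirds gives G–B–D–F#–A; the bottom of that stack, G, is the root.

G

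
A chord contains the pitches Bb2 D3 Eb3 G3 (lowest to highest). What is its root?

Bb, D, Eb, G are the tones of an Eb major seventh chord (Eb–G–Bb–D), making Eb the root.

Eb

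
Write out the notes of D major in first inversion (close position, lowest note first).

D major is D–F#–A. First inversion puts the third (F#) in the bass, with the remaining tones above: F#, A, D.

F#, A, D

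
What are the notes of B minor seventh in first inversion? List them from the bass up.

D, F#, A, B

The chord tones are B–D–F#–A. With the third (D) lowest for first inversion: D, F#, A, B.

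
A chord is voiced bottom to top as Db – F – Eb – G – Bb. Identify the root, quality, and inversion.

The pitch classes Db, F, Eb, G, Bb arrange in thirds as Eb–G–Bb–Db–F: an Eb dominant ninth chord.
Db is the seventh of Eb dominant ninth; seventh in the bass means third inversion.

Eb dominant ninth, third inversion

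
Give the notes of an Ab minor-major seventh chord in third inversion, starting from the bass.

The chord tones are Ab–Cb–Eb–G. With the seventh (G) lowest for third inversion: G, Ab, Cb, Eb.

G, Ab, Cb, Eb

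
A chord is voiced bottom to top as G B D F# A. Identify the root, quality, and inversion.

G major ninth, root position

The pitch classes G, B, D, F#, A arrange in thirds as G–B–D–F#–A: a G major ninth chord.
With the root (G) in the bass, the chord is in root position.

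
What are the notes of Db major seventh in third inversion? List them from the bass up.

Spelling Db major seventh: Db–F–Ab–C. In third inversion the seventh is bass, giving C, Db, F, Ab from the bottom.

C, Db, F, Ab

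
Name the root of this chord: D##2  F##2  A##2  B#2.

B#

D##, F##, A##, B# are the tones of a B# major seventh chord (B#–D##–F##–A##), making B# the root.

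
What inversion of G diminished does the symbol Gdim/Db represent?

Gdim/Db means G diminished with Db in the bass. Db is the fifth of G diminished (G–Bb–Db), so this is second inversion.

second inversion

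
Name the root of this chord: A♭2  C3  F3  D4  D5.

The distinct letter names are Ab, C, F, D. Arranged as a stack of thirds they read D–F–Ab–C, so D is the root (a D half-diminished seventh chord).

D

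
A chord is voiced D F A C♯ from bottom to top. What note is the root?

D

Reordering D, F, A, C# into stacked thirds gives D–F–A–C#; the bottom of that stack, D, is the root.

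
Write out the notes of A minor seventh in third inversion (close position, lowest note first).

The chord tones are A–C–E–G. With the seventh (G) lowest for third inversion: G, A, C, E.

G, A, C, E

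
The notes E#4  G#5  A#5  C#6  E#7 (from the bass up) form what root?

A#

The distinct letter names are E#, G#, A#, C#. Arranged as a stack of thirds they read A#–C#–E#–G#, so A# is the root (an A# minor seventh chord).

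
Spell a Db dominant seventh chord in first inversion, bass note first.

F, Ab, Cb, Db

Db dominant seventh is Db–F–Ab–Cb. First inversion puts the third (F) in the bass, with the remaining tones above: F, Ab, Cb, Db.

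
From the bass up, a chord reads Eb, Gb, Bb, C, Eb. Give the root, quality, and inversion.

The distinct note names are Eb, Gb, Bb, C. Stacked in thirds they read C–Eb–Gb–Bb, which is a half-diminished seventh chord on C.
The lowest note is Eb, the third of the chord, so this is first inversion (figured bass 6/5).

C half-diminished seventh, first inversion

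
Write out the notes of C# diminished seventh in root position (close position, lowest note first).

C#, E, G, Bb

The chord tones are C#–E–G–Bb. With the root (C#) lowest for root position: C#, E, G, Bb.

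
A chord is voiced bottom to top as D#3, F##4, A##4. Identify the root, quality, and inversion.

The pitch classes D#, F##, A## arrange in thirds as D#–F##–A##: a D# augmented triad.
With the root (D#) in the bass, the chord is in root position (figured bass 5/3).

D# augmented, root position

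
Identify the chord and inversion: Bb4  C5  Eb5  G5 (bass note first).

Reducing to letter names: Bb, C, Eb, G. These stack in thirds as C–Eb–G–Bb — a C minor seventh chord.
Bb is the seventh of C minor seventh; seventh in the bass means third inversion (figured bass 4/2).

C minor seventh, third inversion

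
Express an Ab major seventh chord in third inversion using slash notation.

Third inversion of Ab major seventh has the seventh (G) in the bass. As a slash chord: Abmaj7/G.

Abmaj7/G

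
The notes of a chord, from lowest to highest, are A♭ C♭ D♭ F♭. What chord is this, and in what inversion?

The distinct note names are Ab, Cb, Db, Fb. Stacked in thirds they read Db–Fb–Ab–Cb, which is a minor seventh chord on Db.
The lowest note is Ab, the fifth of the chord, so this is second inversion (figured bass 4/3).

Db minor seventh, second inversion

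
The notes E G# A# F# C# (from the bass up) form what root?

F#

E, G#, A#, F#, C# are the tones of an F# dominant ninth chord (F#–A#–C#–E–G#), making F# the root.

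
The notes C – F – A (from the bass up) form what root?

F

Reordering C, F, A into stacked thirds gives F–A–C; the bottom of that stack, F, is the root.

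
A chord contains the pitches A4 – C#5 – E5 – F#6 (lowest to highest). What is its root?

F#

Reordering A, C#, E, F# into stacked thirds gives F#–A–C#–E; the bottom of that stack, F#, is the root.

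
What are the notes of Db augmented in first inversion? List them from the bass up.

Db augmented is Db–F–A. First inversion puts the third (F) in the bass, with the remaining tones above: F, A, Db.

F, A, Db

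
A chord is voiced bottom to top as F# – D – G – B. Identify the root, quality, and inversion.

G major seventh, third inversion

Reducing to letter names: F#, D, G, B. These stack in thirds as G–B–D–F# — a G major seventh chord.
The lowest note is F#, the seventh of the chord, so this is third inversion (figured bass 4/2).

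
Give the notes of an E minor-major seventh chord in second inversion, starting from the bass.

B, D#, E, G

The chord tones are E–G–B–D#. With the fifth (B) lowest for second inversion: B, D#, E, G.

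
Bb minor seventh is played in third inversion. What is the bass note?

The seventh of Bb minor seventh (Bb–Db–F–Ab) is Ab; that is the bass in third inversion.

Ab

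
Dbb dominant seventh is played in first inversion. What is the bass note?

Fb

Dbb dominant seventh is Dbb–Fb–Abb–Cbb. First inversion places the third in the bass: Fb.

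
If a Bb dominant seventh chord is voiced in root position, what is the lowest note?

The root of Bb dominant seventh (Bb–D–F–Ab) is Bb; that is the bass in root position.

Bb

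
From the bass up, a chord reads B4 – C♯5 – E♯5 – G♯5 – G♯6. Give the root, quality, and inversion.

Reducing to letter names: B, C#, E#, G#. These stack in thirds as C#–E#–G#–B — a C# dominant seventh chord.
B is the seventh of C# dominant seventh; seventh in the bass means third inversion (figured bass 4/2).

C# dominant seventh, third inversion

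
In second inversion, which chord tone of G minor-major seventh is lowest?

The fifth of G minor-major seventh (G–Bb–D–F#) is D; that is the bass in second inversion.

D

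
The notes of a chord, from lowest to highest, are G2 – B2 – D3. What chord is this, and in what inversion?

The distinct note names are G, B, D. Stacked in thirds they read G–B–D, which is a major triad on G.
The lowest note is G, the root of the chord, so this is root position (figured bass 5/3).

G major, root position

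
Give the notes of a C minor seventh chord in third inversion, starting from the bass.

C minor seventh is C–Eb–G–Bb. Third inversion puts the seventh (Bb) in the bass, with the remaining tones above: Bb, C, Eb, G.

Bb, C, Eb, G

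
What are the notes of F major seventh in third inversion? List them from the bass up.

E, F, A, C

Spelling F major seventh: F–A–C–E. In third inversion the seventh is bass, giving E, F, A, C from the bottom.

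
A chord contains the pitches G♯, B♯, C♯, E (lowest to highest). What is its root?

The distinct letter names are G#, B#, C#, E. Arranged as a stack of thirds they read C#–E–G#–B#, so C# is the root (a C# minor-major seventh chord).

C#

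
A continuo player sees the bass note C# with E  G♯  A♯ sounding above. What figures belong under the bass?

The notes C#, E, G#, A# stack in thirds as A#–C#–E–G# — an A# half-diminished seventh chord. The bass C# is the third, so this is first inversion: figured 6/5.

6/5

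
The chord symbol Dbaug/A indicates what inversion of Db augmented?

second inversion

Dbaug/A means Db augmented with A in the bass. A is the fifth of Db augmented (Db–F–A), so this is second inversion.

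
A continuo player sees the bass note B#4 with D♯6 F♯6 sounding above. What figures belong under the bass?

5/3

The notes B#, D#, F# stack in thirds as B#–D#–F# — a B# diminished triad. The bass B# is the root, so this is root position: figured 5/3.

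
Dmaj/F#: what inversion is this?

Dmaj/F# means D major with F# in the bass. F# is the third of D major (D–F#–A), so this is first inversion.

first inversion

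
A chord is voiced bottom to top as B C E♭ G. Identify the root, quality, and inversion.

C minor-major seventh, third inversion

The distinct note names are B, C, Eb, G. Stacked in thirds they read C–Eb–G–B, which is a minor-major seventh chord on C.
With the seventh (B) in the bass, the chord is in third inversion (figured bass 4/2).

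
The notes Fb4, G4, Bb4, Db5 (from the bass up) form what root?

G

Reordering Fb, G, Bb, Db into stacked thirds gives G–Bb–Db–Fb; the bottom of that stack, G, is the root.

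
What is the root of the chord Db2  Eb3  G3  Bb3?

Db, Eb, G, Bb are the tones of an Eb dominant seventh chord (Eb–G–Bb–Db), making Eb the root.

Eb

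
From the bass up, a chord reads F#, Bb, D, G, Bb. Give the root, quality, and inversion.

The distinct note names are F#, Bb, D, G. Stacked in thirds they read G–Bb–D–F#, which is a minor-major seventh chord on G.
With the seventh (F#) in the bass, the chord is in third inversion (figured bass 4/2).

G minor-major seventh, third inversion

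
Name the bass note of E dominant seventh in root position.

E dominant seventh is E–G#–B–D. Root position places the root in the bass: E.

E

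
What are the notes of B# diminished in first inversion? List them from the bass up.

D#, F#, B#

The chord tones are B#–D#–F#. With the third (D#) lowest for first inversion: D#, F#, B#.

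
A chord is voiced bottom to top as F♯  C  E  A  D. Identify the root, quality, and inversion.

D dominant ninth, first inversion

The distinct note names are F#, C, E, A, D. Stacked in thirds they read D–F#–A–C–E, which is a dominant ninth chord on D.
The lowest note is F#, the third of the chord, so this is first inversion.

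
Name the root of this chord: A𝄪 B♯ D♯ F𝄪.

B#

The distinct letter names are A##, B#, D#, F##. Arranged as a stack of thirds they read B#–D#–F##–A##, so B# is the root (a B# minor-major seventh chord).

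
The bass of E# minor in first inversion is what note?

The third of E# minor (E#–G#–B#) is G#; that is the bass in first inversion.

G#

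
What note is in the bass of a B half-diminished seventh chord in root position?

In root position the root is lowest. For B half-diminished seventh (B–D–F–A) that is B.

B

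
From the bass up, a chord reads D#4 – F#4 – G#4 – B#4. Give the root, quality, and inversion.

G# dominant seventh, second inversion

The pitch classes D#, F#, G#, B# arrange in thirds as G#–B#–D#–F#: a G# dominant seventh chord.
The lowest note is D#, the fifth of the chord, so this is second inversion (figured bass 4/3).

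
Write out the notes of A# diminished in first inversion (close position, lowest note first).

C#, E, A#

The chord tones are A#–C#–E. With the third (C#) lowest for first inversion: C#, E, A#.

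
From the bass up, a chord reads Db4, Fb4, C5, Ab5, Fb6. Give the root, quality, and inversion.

Db minor-major seventh, root position

Reducing to letter names: Db, Fb, C, Ab. These stack in thirds as Db–Fb–Ab–C — a Db minor-major seventh chord.
Db is the root of Db minor-major seventh; root in the bass means root position (figured bass 7).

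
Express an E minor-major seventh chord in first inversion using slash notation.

Em(maj7)/G

First inversion of E minor-major seventh has the third (G) in the bass. As a slash chord: Em(maj7)/G.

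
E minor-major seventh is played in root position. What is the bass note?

The root of E minor-major seventh (E–G–B–D#) is E; that is the bass in root position.

E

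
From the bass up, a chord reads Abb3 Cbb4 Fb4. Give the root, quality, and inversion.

Reducing to letter names: Abb, Cbb, Fb. These stack in thirds as Fb–Abb–Cbb — an Fb diminished triad.
Abb is the third of Fb diminished; third in the bass means first inversion (figured bass 6).

Fb diminished, first inversion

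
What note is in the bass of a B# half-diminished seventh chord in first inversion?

D#

B# half-diminished seventh is B#–D#–F#–A#. First inversion places the third in the bass: D#.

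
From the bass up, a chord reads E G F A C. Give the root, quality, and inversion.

F major ninth, third inversion

The distinct note names are E, G, F, A, C. Stacked in thirds they read F–A–C–E–G, which is a major ninth chord on F.
E is the seventh of F major ninth; seventh in the bass means third inversion.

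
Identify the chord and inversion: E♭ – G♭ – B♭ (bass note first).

The pitch classes Eb, Gb, Bb arrange in thirds as Eb–Gb–Bb: an Eb minor triad.
Eb is the root of Eb minor; root in the bass means root position (figured bass 5/3).

Eb minor, root position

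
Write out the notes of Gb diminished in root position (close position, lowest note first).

The chord tones are Gb–Bbb–Dbb. With the root (Gb) lowest for root position: Gb, Bbb, Dbb.

Gb, Bbb, Dbb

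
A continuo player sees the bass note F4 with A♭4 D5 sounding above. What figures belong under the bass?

6

The notes F, Ab, D stack in thirds as D–F–Ab — a D diminished triad. The bass F is the third, so this is first inversion: figured 6.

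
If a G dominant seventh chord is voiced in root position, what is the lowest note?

G

G dominant seventh is G–B–D–F. Root position places the root in the bass: G.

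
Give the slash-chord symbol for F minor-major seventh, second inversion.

Fm(maj7)/C

Second inversion of F minor-major seventh has the fifth (C) in the bass. As a slash chord: Fm(maj7)/C.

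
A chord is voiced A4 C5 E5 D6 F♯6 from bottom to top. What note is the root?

D

A, C, E, D, F# are the tones of a D dominant ninth chord (D–F#–A–C–E), making D the root.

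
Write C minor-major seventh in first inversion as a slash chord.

Cm(maj7)/Eb

First inversion of C minor-major seventh has the third (Eb) in the bass. As a slash chord: Cm(maj7)/Eb.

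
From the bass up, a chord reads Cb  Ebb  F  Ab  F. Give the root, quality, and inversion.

F diminished seventh, second inversion

Reducing to letter names: Cb, Ebb, F, Ab. These stack in thirds as F–Ab–Cb–Ebb — an F diminished seventh chord.
Cb is the fifth of F diminished seventh; fifth in the bass means second inversion (figured bass 4/3).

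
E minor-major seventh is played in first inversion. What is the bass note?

E minor-major seventh is E–G–B–D#. First inversion places the third in the bass: G.

G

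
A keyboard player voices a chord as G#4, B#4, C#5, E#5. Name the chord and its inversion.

C# major seventh, second inversion

The distinct note names are G#, B#, C#, E#. Stacked in thirds they read C#–E#–G#–B#, which is a major seventh chord on C#.
G# is the fifth of C# major seventh; fifth in the bass means second inversion (figured bass 4/3).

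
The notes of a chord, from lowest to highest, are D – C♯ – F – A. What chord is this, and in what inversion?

D minor-major seventh, root position

The distinct note names are D, C#, F, A. Stacked in thirds they read D–F–A–C#, which is a minor-major seventh chord on D.
With the root (D) in the bass, the chord is in root position (figured bass 7).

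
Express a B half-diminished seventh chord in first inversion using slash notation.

First inversion of B half-diminished seventh has the third (D) in the bass. As a slash chord: Bø7/D.

Bø7/D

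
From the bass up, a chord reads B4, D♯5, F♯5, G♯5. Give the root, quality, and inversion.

G# minor seventh, first inversion

The distinct note names are B, D#, F#, G#. Stacked in thirds they read G#–B–D#–F#, which is a minor seventh chord on G#.
With the third (B) in the bass, the chord is in first inversion (figured bass 6/5).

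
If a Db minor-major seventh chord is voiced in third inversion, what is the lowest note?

In third inversion the seventh is lowest. For Db minor-major seventh (Db–Fb–Ab–C) that is C.

C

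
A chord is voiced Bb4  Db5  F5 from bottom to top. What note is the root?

Bb

Reordering Bb, Db, F into stacked thirds gives Bb–Db–F; the bottom of that stack, Bb, is the root.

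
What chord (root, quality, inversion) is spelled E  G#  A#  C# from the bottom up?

A# half-diminished seventh, second inversion

The pitch classes E, G#, A#, C# arrange in thirds as A#–C#–E–G#: an A# half-diminished seventh chord.
E is the fifth of A# half-diminished seventh; fifth in the bass means second inversion (figured bass 4/3).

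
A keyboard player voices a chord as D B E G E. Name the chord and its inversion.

E minor seventh, third inversion

The pitch classes D, B, E, G arrange in thirds as E–G–B–D: an E minor seventh chord.
D is the seventh of E minor seventh; seventh in the bass means third inversion (figured bass 4/2).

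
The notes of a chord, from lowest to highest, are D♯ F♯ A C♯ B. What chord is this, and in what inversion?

Reducing to letter names: D#, F#, A, C#, B. These stack in thirds as B–D#–F#–A–C# — a B dominant ninth chord.
D# is the third of B dominant ninth; third in the bass means first inversion.

B dominant ninth, first inversion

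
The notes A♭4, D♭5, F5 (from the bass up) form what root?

Db

Ab, Db, F are the tones of a Db major triad (Db–F–Ab), making Db the root.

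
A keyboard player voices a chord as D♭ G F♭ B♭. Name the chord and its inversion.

G diminished seventh, second inversion

The distinct note names are Db, G, Fb, Bb. Stacked in thirds they read G–Bb–Db–Fb, which is a diminished seventh chord on G.
With the fifth (Db) in the bass, the chord is in second inversion (figured bass 4/3).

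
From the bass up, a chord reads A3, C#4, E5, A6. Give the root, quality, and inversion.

The distinct note names are A, C#, E. Stacked in thirds they read A–C#–E, which is a major triad on A.
The lowest note is A, the root of the chord, so this is root position (figured bass 5/3).

A major, root position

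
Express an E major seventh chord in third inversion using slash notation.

Third inversion of E major seventh has the seventh (D#) in the bass. As a slash chord: Emaj7/D#.

Emaj7/D#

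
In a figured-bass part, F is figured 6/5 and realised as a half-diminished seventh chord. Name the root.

The figures 6/5 mean the third of the chord is in the bass. If F is the third of a half-diminished seventh chord, the root is D (chord tones D–F–Ab–C).

D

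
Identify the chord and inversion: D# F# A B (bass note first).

Reducing to letter names: D#, F#, A, B. These stack in thirds as B–D#–F#–A — a B dominant seventh chord.
With the third (D#) in the bass, the chord is in first inversion (figured bass 6/5).

B dominant seventh, first inversion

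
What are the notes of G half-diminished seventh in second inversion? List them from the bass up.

Db, F, G, Bb

Spelling G half-diminished seventh: G–Bb–Db–F. In second inversion the fifth is bass, giving Db, F, G, Bb from the bottom.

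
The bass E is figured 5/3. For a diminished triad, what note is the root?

The figures 5/3 mean the root of the chord is in the bass. If E is the root of a diminished triad, the root is E (chord tones E–G–Bb).

E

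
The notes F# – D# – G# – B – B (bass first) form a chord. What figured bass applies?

4/2

The notes F#, D#, G#, B stack in thirds as G#–B–D#–F# — a G# minor seventh chord. The bass F# is the seventh, so this is third inversion: figured 4/2.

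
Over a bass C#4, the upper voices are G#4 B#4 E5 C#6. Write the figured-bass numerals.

The notes C#, G#, B#, E stack in thirds as C#–E–G#–B# — a C# minor-major seventh chord. The bass C# is the root, so this is root position: figured 7.

7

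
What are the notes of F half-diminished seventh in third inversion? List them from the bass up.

The chord tones are F–Ab–Cb–Eb. With the seventh (Eb) lowest for third inversion: Eb, F, Ab, Cb.

Eb, F, Ab, Cb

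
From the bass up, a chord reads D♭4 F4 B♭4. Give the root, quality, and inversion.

Bb minor, first inversion

The pitch classes Db, F, Bb arrange in thirds as Bb–Db–F: a Bb minor triad.
Db is the third of Bb minor; third in the bass means first inversion (figured bass 6).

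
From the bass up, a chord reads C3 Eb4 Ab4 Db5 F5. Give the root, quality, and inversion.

Db major ninth, third inversion

Reducing to letter names: C, Eb, Ab, Db, F. These stack in thirds as Db–F–Ab–C–Eb — a Db major ninth chord.
The lowest note is C, the seventh of the chord, so this is third inversion.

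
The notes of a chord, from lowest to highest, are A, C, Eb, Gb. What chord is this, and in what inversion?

The pitch classes A, C, Eb, Gb arrange in thirds as A–C–Eb–Gb: an A diminished seventh chord.
With the root (A) in the bass, the chord is in root position (figured bass 7).

A diminished seventh, root position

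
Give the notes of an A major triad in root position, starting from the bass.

A, C#, E

A major is A–C#–E. Root position puts the root (A) in the bass, with the remaining tones above: A, C#, E.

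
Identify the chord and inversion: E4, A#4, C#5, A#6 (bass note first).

A# diminished, second inversion

Reducing to letter names: E, A#, C#. These stack in thirds as A#–C#–E — an A# diminished triad.
E is the fifth of A# diminished; fifth in the bass means second inversion (figured bass 6/4).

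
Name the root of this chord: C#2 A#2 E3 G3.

C#, A#, E, G are the tones of an A# diminished seventh chord (A#–C#–E–G), making A# the root.

A#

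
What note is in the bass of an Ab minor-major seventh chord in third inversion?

The seventh of Ab minor-major seventh (Ab–Cb–Eb–G) is G; that is the bass in third inversion.

G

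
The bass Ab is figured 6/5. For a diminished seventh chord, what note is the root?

The figures 6/5 mean the third of the chord is in the bass. If Ab is the third of a diminished seventh chord, the root is F (chord tones F–Ab–Cb–Ebb).

F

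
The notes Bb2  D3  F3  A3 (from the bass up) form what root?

Bb

Bb, D, F, A are the tones of a Bb major seventh chord (Bb–D–F–A), making Bb the root.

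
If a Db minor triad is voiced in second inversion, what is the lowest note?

Ab

In second inversion the fifth is lowest. For Db minor (Db–Fb–Ab) that is Ab.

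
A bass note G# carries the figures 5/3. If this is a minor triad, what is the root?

The figures 5/3 mean the root of the chord is in the bass. If G# is the root of a minor triad, the root is G# (chord tones G#–B–D#).

G#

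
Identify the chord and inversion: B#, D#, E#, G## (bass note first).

E# dominant seventh, second inversion

The pitch classes B#, D#, E#, G## arrange in thirds as E#–G##–B#–D#: an E# dominant seventh chord.
The lowest note is B#, the fifth of the chord, so this is second inversion (figured bass 4/3).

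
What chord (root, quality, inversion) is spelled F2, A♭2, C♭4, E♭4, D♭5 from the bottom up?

Db dominant ninth, first inversion

The distinct note names are F, Ab, Cb, Eb, Db. Stacked in thirds they read Db–F–Ab–Cb–Eb, which is a dominant ninth chord on Db.
F is the third of Db dominant ninth; third in the bass means first inversion.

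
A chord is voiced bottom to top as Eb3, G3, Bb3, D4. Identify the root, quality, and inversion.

The distinct note names are Eb, G, Bb, D. Stacked in thirds they read Eb–G–Bb–D, which is a major seventh chord on Eb.
With the root (Eb) in the bass, the chord is in root position (figured bass 7).

Eb major seventh, root position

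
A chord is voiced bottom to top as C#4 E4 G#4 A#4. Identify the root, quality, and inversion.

A# half-diminished seventh, first inversion

The pitch classes C#, E, G#, A# arrange in thirds as A#–C#–E–G#: an A# half-diminished seventh chord.
The lowest note is C#, the third of the chord, so this is first inversion (figured bass 6/5).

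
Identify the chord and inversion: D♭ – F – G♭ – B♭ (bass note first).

Reducing to letter names: Db, F, Gb, Bb. These stack in thirds as Gb–Bb–Db–F — a Gb major seventh chord.
Db is the fifth of Gb major seventh; fifth in the bass means second inversion (figured bass 4/3).

Gb major seventh, second inversion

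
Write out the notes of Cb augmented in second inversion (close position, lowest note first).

Spelling Cb augmented: Cb–Eb–G. In second inversion the fifth is bass, giving G, Cb, Eb from the bottom.

G, Cb, Eb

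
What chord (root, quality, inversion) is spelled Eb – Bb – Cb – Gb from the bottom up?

Cb major seventh, first inversion

The distinct note names are Eb, Bb, Cb, Gb. Stacked in thirds they read Cb–Eb–Gb–Bb, which is a major seventh chord on Cb.
Eb is the third of Cb major seventh; third in the bass means first inversion (figured bass 6/5).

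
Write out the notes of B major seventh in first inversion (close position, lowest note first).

D#, F#, A#, B

Spelling B major seventh: B–D#–F#–A#. In first inversion the third is bass, giving D#, F#, A#, B from the bottom.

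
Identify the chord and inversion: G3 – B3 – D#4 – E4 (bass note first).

The distinct note names are G, B, D#, E. Stacked in thirds they read E–G–B–D#, which is a minor-major seventh chord on E.
G is the third of E minor-major seventh; third in the bass means first inversion (figured bass 6/5).

E minor-major seventh, first inversion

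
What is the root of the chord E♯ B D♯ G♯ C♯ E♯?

The distinct letter names are E#, B, D#, G#, C#. Arranged as a stack of thirds they read C#–E#–G#–B–D#, so C# is the root (a C# dominant ninth chord).

C#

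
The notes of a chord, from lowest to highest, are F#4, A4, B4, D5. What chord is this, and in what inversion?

B minor seventh, second inversion

Reducing to letter names: F#, A, B, D. These stack in thirds as B–D–F#–A — a B minor seventh chord.
F# is the fifth of B minor seventh; fifth in the bass means second inversion (figured bass 4/3).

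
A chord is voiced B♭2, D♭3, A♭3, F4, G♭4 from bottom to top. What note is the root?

Gb

Bb, Db, Ab, F, Gb are the tones of a Gb major ninth chord (Gb–Bb–Db–F–Ab), making Gb the root.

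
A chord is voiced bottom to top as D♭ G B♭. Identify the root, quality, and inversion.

G diminished, second inversion

The distinct note names are Db, G, Bb. Stacked in thirds they read G–Bb–Db, which is a diminished triad on G.
With the fifth (Db) in the bass, the chord is in second inversion (figured bass 6/4).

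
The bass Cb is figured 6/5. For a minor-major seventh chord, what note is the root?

The figures 6/5 mean the third of the chord is in the bass. If Cb is the third of a minor-major seventh chord, the root is Ab (chord tones Ab–Cb–Eb–G).

Ab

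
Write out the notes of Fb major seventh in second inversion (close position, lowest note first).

Spelling Fb major seventh: Fb–Ab–Cb–Eb. In second inversion the fifth is bass, giving Cb, Eb, Fb, Ab from the bottom.

Cb, Eb, Fb, Ab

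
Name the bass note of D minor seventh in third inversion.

D minor seventh is D–F–A–C. Third inversion places the seventh in the bass: C.

C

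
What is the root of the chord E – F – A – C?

E, F, A, C are the tones of an F major seventh chord (F–A–C–E), making F the root.

F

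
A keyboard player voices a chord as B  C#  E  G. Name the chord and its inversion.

The distinct note names are B, C#, E, G. Stacked in thirds they read C#–E–G–B, which is a half-diminished seventh chord on C#.
With the seventh (B) in the bass, the chord is in third inversion (figured bass 4/2).

C# half-diminished seventh, third inversion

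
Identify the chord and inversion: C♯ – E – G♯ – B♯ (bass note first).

The pitch classes C#, E, G#, B# arrange in thirds as C#–E–G#–B#: a C# minor-major seventh chord.
With the root (C#) in the bass, the chord is in root position (figured bass 7).

C# minor-major seventh, root position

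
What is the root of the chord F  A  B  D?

B

The distinct letter names are F, A, B, D. Arranged as a stack of thirds they read B–D–F–A, so B is the root (a B half-diminished seventh chord).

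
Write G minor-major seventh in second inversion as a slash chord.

Gm(maj7)/D

Second inversion of G minor-major seventh has the fifth (D) in the bass. As a slash chord: Gm(maj7)/D.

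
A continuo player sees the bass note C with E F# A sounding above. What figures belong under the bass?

The notes C, E, F#, A stack in thirds as F#–A–C–E — an F# half-diminished seventh chord. The bass C is the fifth, so this is second inversion: figured 4/3.

4/3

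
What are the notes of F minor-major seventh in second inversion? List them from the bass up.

Spelling F minor-major seventh: F–Ab–C–E. In second inversion the fifth is bass, giving C, E, F, Ab from the bottom.

C, E, F, Ab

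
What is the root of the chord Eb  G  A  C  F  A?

F

Eb, G, A, C, F are the tones of an F dominant ninth chord (F–A–C–Eb–G), making F the root.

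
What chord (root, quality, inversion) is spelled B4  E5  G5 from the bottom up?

E minor, second inversion

The pitch classes B, E, G arrange in thirds as E–G–B: an E minor triad.
The lowest note is B, the fifth of the chord, so this is second inversion (figured bass 6/4).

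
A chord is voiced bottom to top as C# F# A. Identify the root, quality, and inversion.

The pitch classes C#, F#, A arrange in thirds as F#–A–C#: an F# minor triad.
The lowest note is C#, the fifth of the chord, so this is second inversion (figured bass 6/4).

F# minor, second inversion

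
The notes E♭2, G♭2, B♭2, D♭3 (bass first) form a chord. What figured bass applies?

7

The notes Eb, Gb, Bb, Db stack in thirds as Eb–Gb–Bb–Db — an Eb minor seventh chord. The bass Eb is the root, so this is root position: figured 7.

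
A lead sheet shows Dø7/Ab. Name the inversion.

second inversion

Dø7/Ab means D half-diminished seventh with Ab in the bass. Ab is the fifth of D half-diminished seventh (D–F–Ab–C), so this is second inversion.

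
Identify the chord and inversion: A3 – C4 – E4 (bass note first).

The distinct note names are A, C, E. Stacked in thirds they read A–C–E, which is a minor triad on A.
A is the root of A minor; root in the bass means root position (figured bass 5/3).

A minor, root position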